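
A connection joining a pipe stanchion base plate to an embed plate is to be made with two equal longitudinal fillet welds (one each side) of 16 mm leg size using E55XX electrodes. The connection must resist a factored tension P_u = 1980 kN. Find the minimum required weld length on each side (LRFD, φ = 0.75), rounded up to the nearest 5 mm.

L = 355 mm on each side

E55XX → F_EXX = 550 MPa.
Throat t_e = 0.707 × 16 = 11.31 mm.
φr_n = 0.75 × 0.6 × 550 × 11.31 × 10⁻³ = 2.8 kN/mm.
L_req = P_u / φr_n = 1980 / 2.8 = 707.2 mm total.
Per side: 707.2 / 2 = 353.6 mm.
Round up → use L = 355 mm on each side.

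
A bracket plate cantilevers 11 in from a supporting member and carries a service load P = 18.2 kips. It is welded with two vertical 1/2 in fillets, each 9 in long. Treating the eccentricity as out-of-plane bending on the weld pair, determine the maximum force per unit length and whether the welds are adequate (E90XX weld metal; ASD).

E90XX → F_EXX = 90 ksi.
L_w = 2 × 9 = 18 in; section modulus (unit throat) S = 2 × L²/6 = 27 in².
Direct shear f_v = P/L_w = 18.2/18 = 1.011 kip/in.
Moment M = P × e = 18.2 × 11 = 200.2 kip·in; bending f_b = M/S = 7.415 kip/in.
f_max = √(f_v² + f_b²) = √(1.011² + 7.415²) = 7.483 kip/in.
r_n/Ω = (1/2.0) × 0.6 × 90 × (0.707 × 0.5) = 9.544 kip/in → adequate.

f_max ≈ 7.48 kip/in; adequate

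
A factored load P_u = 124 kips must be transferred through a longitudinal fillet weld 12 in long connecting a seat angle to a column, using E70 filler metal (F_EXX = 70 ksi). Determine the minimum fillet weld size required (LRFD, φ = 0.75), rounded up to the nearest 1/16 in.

Total weld length L = 12 in.
Required throat t_e = P_u / (φ × 0.6 F_EXX × L) = 124 / (0.75 × 0.6 × 70 × 12) = 0.328 in.
Required leg w = t_e / 0.707 = 0.464 in → use 1/2 in.

w = 1/2 in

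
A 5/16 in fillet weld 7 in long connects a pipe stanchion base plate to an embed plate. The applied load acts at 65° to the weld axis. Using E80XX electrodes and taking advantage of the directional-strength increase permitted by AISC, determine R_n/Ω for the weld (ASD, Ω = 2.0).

E80XX → F_EXX = 80 ksi.
t_e = 0.707 × 0.3125 = 0.2209 in; A_we = 0.2209 × 7 = 1.547 in².
Directional factor: 1.0 + 0.5 sin^1.5(65°) = 1.431.
F_nw = 0.6 × 80 × 1.431 = 68.71 ksi.
R_n/Ω = (68.71 × 1.547) / 2.0 = 53.13 kip.

R_n/Ω ≈ 53.1 kip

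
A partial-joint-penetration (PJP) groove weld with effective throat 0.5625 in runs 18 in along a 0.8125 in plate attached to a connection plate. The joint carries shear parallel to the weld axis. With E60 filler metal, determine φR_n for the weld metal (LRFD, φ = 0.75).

φR_n ≈ 273 kips

E60XX → F_EXX = 60 ksi.
Effective throat (given) t_e = 0.5625 in.
A_we = 0.5625 × 18 = 10.12 in².
F_nw = 0.6 F_EXX = 36 ksi.
φR_n = 0.75 × 36 × 10.12 = 273.4 kips.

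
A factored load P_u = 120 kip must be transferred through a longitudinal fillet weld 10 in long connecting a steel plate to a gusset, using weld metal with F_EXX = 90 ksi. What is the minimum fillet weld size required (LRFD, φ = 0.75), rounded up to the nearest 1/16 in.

Total weld length L = 10 in.
Required throat t_e = P_u / (φ × 0.6 F_EXX × L) = 120 / (0.75 × 0.6 × 90 × 10) = 0.2963 in.
Required leg w = t_e / 0.707 = 0.4191 in → use 7/16 in.

w = 7/16 in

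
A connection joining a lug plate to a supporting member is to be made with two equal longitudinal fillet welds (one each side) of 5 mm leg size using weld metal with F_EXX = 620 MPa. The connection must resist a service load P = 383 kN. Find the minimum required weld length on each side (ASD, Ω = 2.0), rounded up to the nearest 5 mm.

Throat t_e = 0.707 × 5 = 3.535 mm.
r_n/Ω = (0.6 × 620 × 3.535) / 2.0 = 657.5 N/mm = 0.6575 kN/mm.
L_req = P / (r_n/Ω) = 383 / 0.6575 = 582.5 mm total.
Per side: 582.5 / 2 = 291.3 mm.
Round up → use L = 295 mm on each side.

L = 295 mm on each side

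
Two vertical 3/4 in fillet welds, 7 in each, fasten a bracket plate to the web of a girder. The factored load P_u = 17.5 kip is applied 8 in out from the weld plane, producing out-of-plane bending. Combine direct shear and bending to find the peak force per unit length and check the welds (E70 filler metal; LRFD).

f_max ≈ 8.66 kip/in; adequate

E70XX → F_EXX = 70 ksi.
L_w = 2 × 7 = 14 in; section modulus (unit throat) S = 2 × L²/6 = 16.33 in².
Direct shear f_v = P/L_w = 17.5/14 = 1.25 kip/in.
Moment M = P × e = 17.5 × 8 = 140 kip·in; bending f_b = M/S = 8.571 kip/in.
f_max = √(f_v² + f_b²) = √(1.25² + 8.571²) = 8.662 kip/in.
φr_n = 0.75 × 0.6 × 70 × (0.707 × 0.75) = 16.7 kip/in → adequate.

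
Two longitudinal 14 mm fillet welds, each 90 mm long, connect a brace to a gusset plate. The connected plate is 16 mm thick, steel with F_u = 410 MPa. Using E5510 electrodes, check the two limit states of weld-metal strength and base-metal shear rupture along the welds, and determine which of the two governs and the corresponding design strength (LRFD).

φR_n ≈ 441 kN (weld metal governs)

E55XX → F_EXX = 550 MPa.
t_e = 0.707 × 14 = 9.898 mm; L = 180 mm.
Weld metal: φR_n = 0.75 × 0.6 × 550 × 9.898 × 180 × 10⁻³ = 441 kN.
Base metal (shear rupture): φR_n = 0.75 × 0.6 × 410 × 16 × 180 × 10⁻³ = 531.4 kN.
Governing: weld metal.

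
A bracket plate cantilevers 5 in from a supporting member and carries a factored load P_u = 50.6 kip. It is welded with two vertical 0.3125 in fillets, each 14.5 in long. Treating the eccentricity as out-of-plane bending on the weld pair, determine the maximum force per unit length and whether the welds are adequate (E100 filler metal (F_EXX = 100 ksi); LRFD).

f_max ≈ 4.01 kip/in; adequate

L_w = 2 × 14.5 = 29 in; section modulus (unit throat) S = 2 × L²/6 = 70.08 in².
Direct shear f_v = P/L_w = 50.6/29 = 1.745 kip/in.
Moment M = P × e = 50.6 × 5 = 253 kip·in; bending f_b = M/S = 3.61 kip/in.
f_max = √(f_v² + f_b²) = √(1.745² + 3.61²) = 4.01 kip/in.
φr_n = 0.75 × 0.6 × 100 × (0.707 × 0.3125) = 9.942 kip/in → adequate.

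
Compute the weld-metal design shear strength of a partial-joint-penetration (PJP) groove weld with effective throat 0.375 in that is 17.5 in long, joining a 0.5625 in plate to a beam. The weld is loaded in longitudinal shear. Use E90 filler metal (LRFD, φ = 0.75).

φR_n ≈ 266 kips

E90XX → F_EXX = 90 ksi.
Effective throat (given) t_e = 0.375 in.
A_we = 0.375 × 17.5 = 6.562 in².
F_nw = 0.6 F_EXX = 54 ksi.
φR_n = 0.75 × 54 × 6.562 = 265.8 kips.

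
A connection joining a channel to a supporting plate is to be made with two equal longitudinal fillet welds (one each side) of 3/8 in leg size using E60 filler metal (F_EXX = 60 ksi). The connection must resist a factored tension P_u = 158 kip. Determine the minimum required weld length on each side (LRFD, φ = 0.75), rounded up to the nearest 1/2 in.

L = 11.5 in on each side

Throat t_e = 0.707 × 0.375 = 0.2651 in.
φr_n = 0.75 × 0.6 × 60 × 0.2651 = 7.158 kip/in.
L_req = P_u / φr_n = 158 / 7.158 = 22.07 in total.
Per side: 22.07 / 2 = 11.04 in.
Round up → use L = 11.5 in on each side.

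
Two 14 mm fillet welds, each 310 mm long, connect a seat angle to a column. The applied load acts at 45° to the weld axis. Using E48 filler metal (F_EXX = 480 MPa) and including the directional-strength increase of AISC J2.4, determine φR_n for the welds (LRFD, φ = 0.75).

φR_n ≈ 1720 kN

t_e = 0.707 × 14 = 9.898 mm; A_we = 9.898 × 620 = 6137 mm².
Directional factor: 1.0 + 0.5 sin^1.5(45°) = 1.297.
F_nw = 0.6 × 480 × 1.297 = 373.6 MPa.
φR_n = 0.75 × 373.6 × 6137 × 10⁻³ = 1720 kN.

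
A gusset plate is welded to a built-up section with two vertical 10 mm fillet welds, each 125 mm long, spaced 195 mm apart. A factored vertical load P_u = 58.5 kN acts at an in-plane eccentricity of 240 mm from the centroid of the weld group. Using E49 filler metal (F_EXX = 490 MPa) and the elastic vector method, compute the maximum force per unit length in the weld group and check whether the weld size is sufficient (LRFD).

Total weld length L_w = 250 mm. Treat welds as unit-width lines.
Polar moment about centroid: J = 2[d³/12 + d(b/2)²] = 2[125³/12 + 125×97.5²] = 2702000 mm³.
Direct shear f_v = P/L_w = 58.5×10³ / 250 = 234 N/mm (vertical).
Torsion M = P·e = 58.5×10³ × 240 = 14040000 N·mm.
Critical point at (x, y) = (97.5, 62.5) from centroid. f_tx = M·y/J = 324.7 N/mm; f_ty = M·x/J = 506.6 N/mm.
Resultant f_max = √[f_tx² + (f_v + f_ty)²] = √[324.7² + (234 + 506.6)²] = 808.7 N/mm.
Capacity per unit length: φr_n = 0.75 × 0.6 × 490 × (0.707 × 10) = 1559 N/mm.
808.7 ≤ 1559 → adequate.

f_max ≈ 809 N/mm; adequate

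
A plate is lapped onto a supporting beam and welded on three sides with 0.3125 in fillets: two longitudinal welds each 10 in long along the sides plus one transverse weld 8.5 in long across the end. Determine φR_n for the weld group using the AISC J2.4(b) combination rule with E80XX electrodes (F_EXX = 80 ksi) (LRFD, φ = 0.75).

t_e = 0.707 × 0.3125 = 0.2209 in.
R_nwl = 0.6 × 80 × 0.2209 × 20 = 212.1 kips (longitudinal, 2 welds).
R_nwt = 0.6 × 80 × 0.2209 × 8.5 = 90.14 kips (transverse, base value).
(i) R_nwl + R_nwt = 302.2 kips; (ii) 0.85 R_nwl + 1.5 R_nwt = 315.5 kips.
R_n = max = 315.5 kips [governs: (ii)]; φR_n = 236.6 kips.

φR_n ≈ 237 kips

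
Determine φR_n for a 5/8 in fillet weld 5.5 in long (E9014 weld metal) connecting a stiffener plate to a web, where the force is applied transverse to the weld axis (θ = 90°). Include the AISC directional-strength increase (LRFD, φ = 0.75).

E90XX → F_EXX = 90 ksi.
t_e = 0.707 × 0.625 = 0.4419 in; A_we = 0.4419 × 5.5 = 2.43 in².
Directional factor: 1.0 + 0.5 sin^1.5(90°) = 1.5.
F_nw = 0.6 × 90 × 1.5 = 81 ksi.
φR_n = 0.75 × 81 × 2.43 = 147.6 kip.

φR_n ≈ 148 kip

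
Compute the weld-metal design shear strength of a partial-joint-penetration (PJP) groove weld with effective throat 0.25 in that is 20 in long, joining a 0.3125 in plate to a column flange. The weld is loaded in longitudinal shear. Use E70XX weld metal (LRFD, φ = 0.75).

φR_n ≈ 158 kips

E70XX → F_EXX = 70 ksi.
Effective throat (given) t_e = 0.25 in.
A_we = 0.25 × 20 = 5 in².
F_nw = 0.6 F_EXX = 42 ksi.
φR_n = 0.75 × 42 × 5 = 157.5 kips.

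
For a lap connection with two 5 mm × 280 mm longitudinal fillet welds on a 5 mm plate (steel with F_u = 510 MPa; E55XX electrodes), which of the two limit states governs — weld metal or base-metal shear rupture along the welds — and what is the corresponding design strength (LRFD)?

φR_n ≈ 490 kN (weld metal governs)

E55XX → F_EXX = 550 MPa.
t_e = 0.707 × 5 = 3.535 mm; L = 560 mm.
Weld metal: φR_n = 0.75 × 0.6 × 550 × 3.535 × 560 × 10⁻³ = 490 kN.
Base metal (shear rupture): φR_n = 0.75 × 0.6 × 510 × 5 × 560 × 10⁻³ = 642.6 kN.
Governing: weld metal.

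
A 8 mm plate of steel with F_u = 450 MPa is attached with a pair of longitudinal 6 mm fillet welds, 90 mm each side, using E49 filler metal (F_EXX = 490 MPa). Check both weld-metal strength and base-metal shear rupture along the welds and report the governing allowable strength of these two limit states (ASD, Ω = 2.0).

t_e = 0.707 × 6 = 4.242 mm; L = 180 mm.
Weld metal: R_n/Ω = (1/2.0) × 0.6 × 490 × 4.242 × 180 × 10⁻³ = 112.2 kN.
Base metal (shear rupture): R_n/Ω = (1/2.0) × 0.6 × 450 × 8 × 180 × 10⁻³ = 194.4 kN.
Governing: weld metal.

R_n/Ω ≈ 112 kN (weld metal governs)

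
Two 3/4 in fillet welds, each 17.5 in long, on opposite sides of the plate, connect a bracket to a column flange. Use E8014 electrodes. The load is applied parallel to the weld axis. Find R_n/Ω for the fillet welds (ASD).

E80XX → F_EXX = 80 ksi.
Effective throat t_e = 0.707 × 0.75 = 0.5302 in.
Total length L = 35 in; A_we = 0.5302 × 35 = 18.56 in².
F_nw = 0.6 F_EXX = 0.6 × 80 = 48 ksi.
R_n = 48 × 18.56 = 890.8 kip; R_n/Ω = 890.8/2.0 = 445.4 kip.

R_n/Ω ≈ 445 kip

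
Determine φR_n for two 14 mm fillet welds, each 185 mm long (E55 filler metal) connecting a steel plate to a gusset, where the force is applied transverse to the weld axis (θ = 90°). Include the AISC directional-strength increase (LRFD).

E55XX → F_EXX = 550 MPa.
t_e = 0.707 × 14 = 9.898 mm; A_we = 9.898 × 370 = 3662 mm².
Directional factor: 1.0 + 0.5 sin^1.5(90°) = 1.5.
F_nw = 0.6 × 550 × 1.5 = 495 MPa.
φR_n = 0.75 × 495 × 3662 × 10⁻³ = 1360 kN.

φR_n ≈ 1360 kN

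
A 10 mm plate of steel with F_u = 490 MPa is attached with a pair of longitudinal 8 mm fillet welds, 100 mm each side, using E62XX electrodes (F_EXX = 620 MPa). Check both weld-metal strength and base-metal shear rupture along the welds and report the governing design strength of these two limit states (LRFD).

φR_n ≈ 316 kN (weld metal governs)

t_e = 0.707 × 8 = 5.656 mm; L = 200 mm.
Weld metal: φR_n = 0.75 × 0.6 × 620 × 5.656 × 200 × 10⁻³ = 315.6 kN.
Base metal (shear rupture): φR_n = 0.75 × 0.6 × 490 × 10 × 200 × 10⁻³ = 441 kN.
Governing: weld metal.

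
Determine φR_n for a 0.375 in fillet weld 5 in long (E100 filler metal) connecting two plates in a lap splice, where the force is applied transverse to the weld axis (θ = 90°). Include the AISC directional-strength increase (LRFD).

E100XX → F_EXX = 100 ksi.
t_e = 0.707 × 0.375 = 0.2651 in; A_we = 0.2651 × 5 = 1.326 in².
Directional factor: 1.0 + 0.5 sin^1.5(90°) = 1.5.
F_nw = 0.6 × 100 × 1.5 = 90 ksi.
φR_n = 0.75 × 90 × 1.326 = 89.48 kip.

φR_n ≈ 89.5 kip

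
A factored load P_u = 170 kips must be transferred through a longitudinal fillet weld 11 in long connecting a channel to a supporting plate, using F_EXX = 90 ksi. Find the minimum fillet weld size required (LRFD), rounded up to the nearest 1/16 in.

Total weld length L = 11 in.
Required throat t_e = P_u / (φ × 0.6 F_EXX × L) = 170 / (0.75 × 0.6 × 90 × 11) = 0.3816 in.
Required leg w = t_e / 0.707 = 0.5397 in → use 9/16 in.

w = 9/16 in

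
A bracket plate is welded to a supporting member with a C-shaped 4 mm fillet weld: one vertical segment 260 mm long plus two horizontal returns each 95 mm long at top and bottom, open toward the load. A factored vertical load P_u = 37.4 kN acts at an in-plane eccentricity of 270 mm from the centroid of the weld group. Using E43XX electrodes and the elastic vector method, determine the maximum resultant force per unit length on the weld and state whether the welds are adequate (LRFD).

E43XX → F_EXX = 430 MPa.
Total weld length L_w = 450 mm. Treat welds as unit-width lines.
Centroid: x̄ = 2×95×47.5 / 450 = 20.06 mm from the vertical weld.
Polar moment about centroid: J = I_x + I_y = [260³/12 + 2×95×130²] + [260×20.06² + 2(95³/12 + 95×27.44²)] = 5066000 mm³.
Direct shear f_v = P/L_w = 37.4×10³ / 450 = 83.11 N/mm (vertical).
Torsion M = P·e = 37.4×10³ × 270 = 10098000 N·mm.
Critical point at (x, y) = (74.94, 130) from centroid. f_tx = M·y/J = 259.1 N/mm; f_ty = M·x/J = 149.4 N/mm.
Resultant f_max = √[f_tx² + (f_v + f_ty)²] = √[259.1² + (83.11 + 149.4)²] = 348.1 N/mm.
Capacity per unit length: φr_n = 0.75 × 0.6 × 430 × (0.707 × 4) = 547.2 N/mm.
348.1 ≤ 547.2 → adequate.

f_max ≈ 348 N/mm; adequate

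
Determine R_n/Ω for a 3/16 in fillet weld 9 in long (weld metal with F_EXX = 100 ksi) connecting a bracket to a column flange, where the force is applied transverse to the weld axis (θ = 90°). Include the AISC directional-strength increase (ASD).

t_e = 0.707 × 0.1875 = 0.1326 in; A_we = 0.1326 × 9 = 1.193 in².
Directional factor: 1.0 + 0.5 sin^1.5(90°) = 1.5.
F_nw = 0.6 × 100 × 1.5 = 90 ksi.
R_n/Ω = (90 × 1.193) / 2.0 = 53.69 kip.

R_n/Ω ≈ 53.7 kip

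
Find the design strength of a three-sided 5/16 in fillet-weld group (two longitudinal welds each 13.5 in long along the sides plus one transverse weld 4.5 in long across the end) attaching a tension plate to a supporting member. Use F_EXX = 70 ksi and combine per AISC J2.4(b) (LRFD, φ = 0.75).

φR_n ≈ 219 kip

t_e = 0.707 × 0.3125 = 0.2209 in.
R_nwl = 0.6 × 70 × 0.2209 × 27 = 250.5 kip (longitudinal, 2 welds).
R_nwt = 0.6 × 70 × 0.2209 × 4.5 = 41.76 kip (transverse, base value).
(i) R_nwl + R_nwt = 292.3 kip; (ii) 0.85 R_nwl + 1.5 R_nwt = 275.6 kip.
R_n = max = 292.3 kip [governs: (i)]; φR_n = 219.2 kip.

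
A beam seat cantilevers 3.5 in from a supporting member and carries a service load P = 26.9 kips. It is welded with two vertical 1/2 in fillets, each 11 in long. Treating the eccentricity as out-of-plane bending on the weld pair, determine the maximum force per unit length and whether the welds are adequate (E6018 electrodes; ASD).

E60XX → F_EXX = 60 ksi.
L_w = 2 × 11 = 22 in; section modulus (unit throat) S = 2 × L²/6 = 40.33 in².
Direct shear f_v = P/L_w = 26.9/22 = 1.223 kip/in.
Moment M = P × e = 26.9 × 3.5 = 94.15 kip·in; bending f_b = M/S = 2.334 kip/in.
f_max = √(f_v² + f_b²) = √(1.223² + 2.334²) = 2.635 kip/in.
r_n/Ω = (1/2.0) × 0.6 × 60 × (0.707 × 0.5) = 6.363 kip/in → adequate.

f_max ≈ 2.64 kip/in; adequate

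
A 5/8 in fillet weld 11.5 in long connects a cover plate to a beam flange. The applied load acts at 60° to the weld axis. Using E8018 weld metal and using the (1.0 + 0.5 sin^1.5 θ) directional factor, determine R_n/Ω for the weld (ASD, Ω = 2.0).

E80XX → F_EXX = 80 ksi.
t_e = 0.707 × 0.625 = 0.4419 in; A_we = 0.4419 × 11.5 = 5.082 in².
Directional factor: 1.0 + 0.5 sin^1.5(60°) = 1.403.
F_nw = 0.6 × 80 × 1.403 = 67.34 ksi.
R_n/Ω = (67.34 × 5.082) / 2.0 = 171.1 kips.

R_n/Ω ≈ 171 kips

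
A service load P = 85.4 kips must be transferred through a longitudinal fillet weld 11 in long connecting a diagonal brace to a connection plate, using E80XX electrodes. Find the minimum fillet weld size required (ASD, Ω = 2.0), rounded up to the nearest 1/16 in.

w = 1/2 in

E80XX → F_EXX = 80 ksi.
Total weld length L = 11 in.
Required throat t_e = P × Ω / (0.6 F_EXX × L) = 85.4 × 2.0 / (0.6 × 80 × 11) = 0.3235 in.
Required leg w = t_e / 0.707 = 0.4575 in → use 1/2 in.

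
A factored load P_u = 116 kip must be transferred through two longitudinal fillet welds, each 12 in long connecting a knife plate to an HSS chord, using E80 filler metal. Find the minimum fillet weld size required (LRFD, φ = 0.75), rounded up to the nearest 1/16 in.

w = 1/4 in

E80XX → F_EXX = 80 ksi.
Total weld length L = 24 in.
Required throat t_e = P_u / (φ × 0.6 F_EXX × L) = 116 / (0.75 × 0.6 × 80 × 24) = 0.1343 in.
Required leg w = t_e / 0.707 = 0.1899 in → use 1/4 in.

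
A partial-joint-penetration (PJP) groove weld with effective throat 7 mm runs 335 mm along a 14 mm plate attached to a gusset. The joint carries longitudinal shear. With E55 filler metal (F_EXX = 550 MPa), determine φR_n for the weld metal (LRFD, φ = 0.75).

Effective throat (given) t_e = 7 mm.
A_we = 7 × 335 = 2345 mm².
F_nw = 0.6 F_EXX = 330 MPa.
φR_n = 0.75 × 330 × 2345 × 10⁻³ = 580.4 kN.

φR_n ≈ 580 kN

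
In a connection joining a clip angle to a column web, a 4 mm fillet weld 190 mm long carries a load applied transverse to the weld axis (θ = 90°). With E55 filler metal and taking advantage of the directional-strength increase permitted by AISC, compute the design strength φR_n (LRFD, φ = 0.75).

E55XX → F_EXX = 550 MPa.
t_e = 0.707 × 4 = 2.828 mm; A_we = 2.828 × 190 = 537.3 mm².
Directional factor: 1.0 + 0.5 sin^1.5(90°) = 1.5.
F_nw = 0.6 × 550 × 1.5 = 495 MPa.
φR_n = 0.75 × 495 × 537.3 × 10⁻³ = 199.5 kN.

φR_n ≈ 199 kN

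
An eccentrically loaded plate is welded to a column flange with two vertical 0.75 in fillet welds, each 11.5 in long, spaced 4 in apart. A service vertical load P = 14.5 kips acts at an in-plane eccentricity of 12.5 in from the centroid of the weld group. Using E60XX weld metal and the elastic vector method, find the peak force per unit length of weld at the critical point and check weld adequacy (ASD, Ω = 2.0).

E60XX → F_EXX = 60 ksi.
Total weld length L_w = 23 in. Treat welds as unit-width lines.
Polar moment about centroid: J = 2[d³/12 + d(b/2)²] = 2[11.5³/12 + 11.5×2²] = 345.5 in³.
Direct shear f_v = P/L_w = 14.5 / 23 = 0.6304 kip/in (vertical).
Torsion M = P·e = 14.5 × 12.5 = 181.25 kip·in.
Critical point at (x, y) = (2, 5.75) from centroid. f_tx = M·y/J = 3.017 kip/in; f_ty = M·x/J = 1.049 kip/in.
Resultant f_max = √[f_tx² + (f_v + f_ty)²] = √[3.017² + (0.6304 + 1.049)²] = 3.453 kip/in.
Capacity per unit length: r_n/Ω = (1/2.0) × 0.6 × 60 × (0.707 × 0.75) = 9.544 kip/in.
3.453 ≤ 9.544 → adequate.

f_max ≈ 3.45 kip/in; adequate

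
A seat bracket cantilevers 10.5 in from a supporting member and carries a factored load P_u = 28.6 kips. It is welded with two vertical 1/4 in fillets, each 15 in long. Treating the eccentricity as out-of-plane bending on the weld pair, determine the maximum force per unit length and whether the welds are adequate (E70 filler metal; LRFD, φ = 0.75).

f_max ≈ 4.12 kip/in; adequate

E70XX → F_EXX = 70 ksi.
L_w = 2 × 15 = 30 in; section modulus (unit throat) S = 2 × L²/6 = 75 in².
Direct shear f_v = P/L_w = 28.6/30 = 0.9533 kip/in.
Moment M = P × e = 28.6 × 10.5 = 300.3 kip·in; bending f_b = M/S = 4.004 kip/in.
f_max = √(f_v² + f_b²) = √(0.9533² + 4.004²) = 4.116 kip/in.
φr_n = 0.75 × 0.6 × 70 × (0.707 × 0.25) = 5.568 kip/in → adequate.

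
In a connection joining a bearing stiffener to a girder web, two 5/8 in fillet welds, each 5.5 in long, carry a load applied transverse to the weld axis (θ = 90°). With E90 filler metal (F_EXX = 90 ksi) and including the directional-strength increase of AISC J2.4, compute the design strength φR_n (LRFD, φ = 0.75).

φR_n ≈ 295 kips

t_e = 0.707 × 0.625 = 0.4419 in; A_we = 0.4419 × 11 = 4.861 in².
Directional factor: 1.0 + 0.5 sin^1.5(90°) = 1.5.
F_nw = 0.6 × 90 × 1.5 = 81 ksi.
φR_n = 0.75 × 81 × 4.861 = 295.3 kips.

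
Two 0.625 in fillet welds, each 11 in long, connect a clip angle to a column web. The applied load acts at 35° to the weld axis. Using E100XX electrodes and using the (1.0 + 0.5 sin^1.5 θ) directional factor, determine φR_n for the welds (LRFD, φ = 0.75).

φR_n ≈ 532 kip

E100XX → F_EXX = 100 ksi.
t_e = 0.707 × 0.625 = 0.4419 in; A_we = 0.4419 × 22 = 9.721 in².
Directional factor: 1.0 + 0.5 sin^1.5(35°) = 1.217.
F_nw = 0.6 × 100 × 1.217 = 73.03 ksi.
φR_n = 0.75 × 73.03 × 9.721 = 532.5 kip.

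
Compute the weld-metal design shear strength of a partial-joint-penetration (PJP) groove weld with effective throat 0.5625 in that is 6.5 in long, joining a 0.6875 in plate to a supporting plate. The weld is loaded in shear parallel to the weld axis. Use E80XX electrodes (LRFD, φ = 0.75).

φR_n ≈ 132 kip

E80XX → F_EXX = 80 ksi.
Effective throat (given) t_e = 0.5625 in.
A_we = 0.5625 × 6.5 = 3.656 in².
F_nw = 0.6 F_EXX = 48 ksi.
φR_n = 0.75 × 48 × 3.656 = 131.6 kip.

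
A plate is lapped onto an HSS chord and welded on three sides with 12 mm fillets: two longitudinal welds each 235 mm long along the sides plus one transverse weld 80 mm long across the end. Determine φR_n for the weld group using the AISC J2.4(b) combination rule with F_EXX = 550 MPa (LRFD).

φR_n ≈ 1150 kN

t_e = 0.707 × 12 = 8.484 mm.
R_nwl = 0.6 × 550 × 8.484 × 470 × 10⁻³ = 1316 kN (longitudinal, 2 welds).
R_nwt = 0.6 × 550 × 8.484 × 80 × 10⁻³ = 224 kN (transverse, base value).
(i) R_nwl + R_nwt = 1540 kN; (ii) 0.85 R_nwl + 1.5 R_nwt = 1454 kN.
R_n = max = 1540 kN [governs: (i)]; φR_n = 1155 kN.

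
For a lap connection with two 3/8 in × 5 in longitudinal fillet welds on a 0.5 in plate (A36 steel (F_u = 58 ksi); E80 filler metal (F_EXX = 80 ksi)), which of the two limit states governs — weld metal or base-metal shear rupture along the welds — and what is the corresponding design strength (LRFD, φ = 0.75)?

φR_n ≈ 95.4 kip (weld metal governs)

t_e = 0.707 × 0.375 = 0.2651 in; L = 10 in.
Weld metal: φR_n = 0.75 × 0.6 × 80 × 0.2651 × 10 = 95.44 kip.
Base metal (shear rupture): φR_n = 0.75 × 0.6 × 58 × 0.5 × 10 = 130.5 kip.
Governing: weld metal.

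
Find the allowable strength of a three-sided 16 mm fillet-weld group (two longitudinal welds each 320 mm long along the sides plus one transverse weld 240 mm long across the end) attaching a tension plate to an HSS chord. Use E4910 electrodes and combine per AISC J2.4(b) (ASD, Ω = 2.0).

E49XX → F_EXX = 490 MPa.
t_e = 0.707 × 16 = 11.31 mm.
R_nwl = 0.6 × 490 × 11.31 × 640 × 10⁻³ = 2128 kN (longitudinal, 2 welds).
R_nwt = 0.6 × 490 × 11.31 × 240 × 10⁻³ = 798.2 kN (transverse, base value).
(i) R_nwl + R_nwt = 2927 kN; (ii) 0.85 R_nwl + 1.5 R_nwt = 3006 kN.
R_n = max = 3006 kN [governs: (ii)]; R_n/Ω = 1503 kN.

R_n/Ω ≈ 1500 kN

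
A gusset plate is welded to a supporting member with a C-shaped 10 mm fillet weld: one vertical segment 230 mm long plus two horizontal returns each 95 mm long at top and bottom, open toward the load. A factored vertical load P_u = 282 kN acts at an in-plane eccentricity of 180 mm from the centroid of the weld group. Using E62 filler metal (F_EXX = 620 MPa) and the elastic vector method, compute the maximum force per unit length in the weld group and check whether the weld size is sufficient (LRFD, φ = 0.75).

f_max ≈ 2210 N/mm; NOT adequate

Total weld length L_w = 420 mm. Treat welds as unit-width lines.
Centroid: x̄ = 2×95×47.5 / 420 = 21.49 mm from the vertical weld.
Polar moment about centroid: J = I_x + I_y = [230³/12 + 2×95×115²] + [230×21.49² + 2(95³/12 + 95×26.01²)] = 3904000 mm³.
Direct shear f_v = P/L_w = 282×10³ / 420 = 671.4 N/mm (vertical).
Torsion M = P·e = 282×10³ × 180 = 50760000 N·mm.
Critical point at (x, y) = (73.51, 115) from centroid. f_tx = M·y/J = 1495 N/mm; f_ty = M·x/J = 955.7 N/mm.
Resultant f_max = √[f_tx² + (f_v + f_ty)²] = √[1495² + (671.4 + 955.7)²] = 2210 N/mm.
Capacity per unit length: φr_n = 0.75 × 0.6 × 620 × (0.707 × 10) = 1973 N/mm.
2210 > 1973 → NOT adequate.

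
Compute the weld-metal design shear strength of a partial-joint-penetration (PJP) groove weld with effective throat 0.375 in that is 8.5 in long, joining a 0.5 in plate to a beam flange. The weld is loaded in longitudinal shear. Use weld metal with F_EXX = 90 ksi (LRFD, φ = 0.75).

φR_n ≈ 129 kips

Effective throat (given) t_e = 0.375 in.
A_we = 0.375 × 8.5 = 3.188 in².
F_nw = 0.6 F_EXX = 54 ksi.
φR_n = 0.75 × 54 × 3.188 = 129.1 kips.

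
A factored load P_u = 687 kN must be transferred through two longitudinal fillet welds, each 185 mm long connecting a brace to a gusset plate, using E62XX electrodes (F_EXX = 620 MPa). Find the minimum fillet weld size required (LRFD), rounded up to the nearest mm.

w = 10 mm

Total weld length L = 370 mm.
Required throat t_e = P_u / (φ × 0.6 F_EXX × L) = 687 / (0.75 × 0.6 × 620 × 370 × 10⁻³) = 6.655 mm.
Required leg w = t_e / 0.707 = 9.413 mm → use 10 mm.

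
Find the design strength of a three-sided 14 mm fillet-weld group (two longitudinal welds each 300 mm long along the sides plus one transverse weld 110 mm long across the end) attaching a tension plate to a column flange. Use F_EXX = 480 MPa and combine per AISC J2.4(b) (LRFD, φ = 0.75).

t_e = 0.707 × 14 = 9.898 mm.
R_nwl = 0.6 × 480 × 9.898 × 600 × 10⁻³ = 1710 kN (longitudinal, 2 welds).
R_nwt = 0.6 × 480 × 9.898 × 110 × 10⁻³ = 313.6 kN (transverse, base value).
(i) R_nwl + R_nwt = 2024 kN; (ii) 0.85 R_nwl + 1.5 R_nwt = 1924 kN.
R_n = max = 2024 kN [governs: (i)]; φR_n = 1518 kN.

φR_n ≈ 1520 kN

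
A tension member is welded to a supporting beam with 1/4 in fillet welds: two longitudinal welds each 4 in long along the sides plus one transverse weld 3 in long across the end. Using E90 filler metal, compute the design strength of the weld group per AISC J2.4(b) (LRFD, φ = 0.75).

E90XX → F_EXX = 90 ksi.
t_e = 0.707 × 0.25 = 0.1767 in.
R_nwl = 0.6 × 90 × 0.1767 × 8 = 76.36 kips (longitudinal, 2 welds).
R_nwt = 0.6 × 90 × 0.1767 × 3 = 28.63 kips (transverse, base value).
(i) R_nwl + R_nwt = 105 kips; (ii) 0.85 R_nwl + 1.5 R_nwt = 107.9 kips.
R_n = max = 107.9 kips [governs: (ii)]; φR_n = 80.89 kips.

φR_n ≈ 80.9 kips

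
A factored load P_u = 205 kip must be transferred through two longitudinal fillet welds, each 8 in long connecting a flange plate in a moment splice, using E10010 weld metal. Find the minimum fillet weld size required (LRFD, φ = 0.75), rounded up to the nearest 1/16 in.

w = 7/16 in

E100XX → F_EXX = 100 ksi.
Total weld length L = 16 in.
Required throat t_e = P_u / (φ × 0.6 F_EXX × L) = 205 / (0.75 × 0.6 × 100 × 16) = 0.2847 in.
Required leg w = t_e / 0.707 = 0.4027 in → use 7/16 in.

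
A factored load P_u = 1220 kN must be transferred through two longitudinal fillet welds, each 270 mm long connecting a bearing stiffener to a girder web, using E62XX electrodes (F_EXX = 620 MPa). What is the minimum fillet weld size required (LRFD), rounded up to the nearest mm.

Total weld length L = 540 mm.
Required throat t_e = P_u / (φ × 0.6 F_EXX × L) = 1220 / (0.75 × 0.6 × 620 × 540 × 10⁻³) = 8.098 mm.
Required leg w = t_e / 0.707 = 11.45 mm → use 12 mm.

w = 12 mm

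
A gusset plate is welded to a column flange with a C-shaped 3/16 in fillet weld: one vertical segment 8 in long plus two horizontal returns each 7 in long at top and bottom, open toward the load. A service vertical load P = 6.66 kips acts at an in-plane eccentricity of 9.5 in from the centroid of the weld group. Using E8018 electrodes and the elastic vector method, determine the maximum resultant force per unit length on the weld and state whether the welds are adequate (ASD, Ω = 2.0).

f_max ≈ 1.27 kip/in; adequate

E80XX → F_EXX = 80 ksi.
Total weld length L_w = 22 in. Treat welds as unit-width lines.
Centroid: x̄ = 2×7×3.5 / 22 = 2.227 in from the vertical weld.
Polar moment about centroid: J = I_x + I_y = [8³/12 + 2×7×4²] + [8×2.227² + 2(7³/12 + 7×1.273²)] = 386.2 in³.
Direct shear f_v = P/L_w = 6.66 / 22 = 0.3027 kip/in (vertical).
Torsion M = P·e = 6.66 × 9.5 = 63.27 kip·in.
Critical point at (x, y) = (4.773, 4) from centroid. f_tx = M·y/J = 0.6553 kip/in; f_ty = M·x/J = 0.7819 kip/in.
Resultant f_max = √[f_tx² + (f_v + f_ty)²] = √[0.6553² + (0.3027 + 0.7819)²] = 1.267 kip/in.
Capacity per unit length: r_n/Ω = (1/2.0) × 0.6 × 80 × (0.707 × 0.1875) = 3.181 kip/in.
1.267 ≤ 3.181 → adequate.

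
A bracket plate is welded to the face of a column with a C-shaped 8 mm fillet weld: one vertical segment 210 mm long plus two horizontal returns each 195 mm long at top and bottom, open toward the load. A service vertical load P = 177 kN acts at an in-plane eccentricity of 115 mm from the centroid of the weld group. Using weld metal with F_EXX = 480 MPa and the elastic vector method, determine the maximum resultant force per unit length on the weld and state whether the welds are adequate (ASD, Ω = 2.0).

Total weld length L_w = 600 mm. Treat welds as unit-width lines.
Centroid: x̄ = 2×195×97.5 / 600 = 63.38 mm from the vertical weld.
Polar moment about centroid: J = I_x + I_y = [210³/12 + 2×195×105²] + [210×63.38² + 2(195³/12 + 195×34.12²)] = 7605000 mm³.
Direct shear f_v = P/L_w = 177×10³ / 600 = 295 N/mm (vertical).
Torsion M = P·e = 177×10³ × 115 = 20355000 N·mm.
Critical point at (x, y) = (131.6, 105) from centroid. f_tx = M·y/J = 281 N/mm; f_ty = M·x/J = 352.3 N/mm.
Resultant f_max = √[f_tx² + (f_v + f_ty)²] = √[281² + (295 + 352.3)²] = 705.7 N/mm.
Capacity per unit length: r_n/Ω = (1/2.0) × 0.6 × 480 × (0.707 × 8) = 814.5 N/mm.
705.7 ≤ 814.5 → adequate.

f_max ≈ 706 N/mm; adequate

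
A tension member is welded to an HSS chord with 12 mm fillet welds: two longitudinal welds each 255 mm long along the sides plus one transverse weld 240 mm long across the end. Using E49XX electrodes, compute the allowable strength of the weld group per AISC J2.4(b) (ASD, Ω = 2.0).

E49XX → F_EXX = 490 MPa.
t_e = 0.707 × 12 = 8.484 mm.
R_nwl = 0.6 × 490 × 8.484 × 510 × 10⁻³ = 1272 kN (longitudinal, 2 welds).
R_nwt = 0.6 × 490 × 8.484 × 240 × 10⁻³ = 598.6 kN (transverse, base value).
(i) R_nwl + R_nwt = 1871 kN; (ii) 0.85 R_nwl + 1.5 R_nwt = 1979 kN.
R_n = max = 1979 kN [governs: (ii)]; R_n/Ω = 989.6 kN.

R_n/Ω ≈ 990 kN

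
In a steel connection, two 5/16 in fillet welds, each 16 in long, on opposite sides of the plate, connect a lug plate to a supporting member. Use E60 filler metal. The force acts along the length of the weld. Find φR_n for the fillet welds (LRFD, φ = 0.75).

φR_n ≈ 191 kips

E60XX → F_EXX = 60 ksi.
Effective throat t_e = 0.707 × 0.3125 = 0.2209 in.
Total length L = 32 in; A_we = 0.2209 × 32 = 7.07 in².
F_nw = 0.6 F_EXX = 0.6 × 60 = 36 ksi.
φR_n = 0.75 × 36 × 7.07 = 190.9 kips.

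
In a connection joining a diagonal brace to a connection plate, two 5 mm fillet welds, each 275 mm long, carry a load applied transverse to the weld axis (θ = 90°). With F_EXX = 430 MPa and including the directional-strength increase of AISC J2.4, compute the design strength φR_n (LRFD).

φR_n ≈ 564 kN

t_e = 0.707 × 5 = 3.535 mm; A_we = 3.535 × 550 = 1944 mm².
Directional factor: 1.0 + 0.5 sin^1.5(90°) = 1.5.
F_nw = 0.6 × 430 × 1.5 = 387 MPa.
φR_n = 0.75 × 387 × 1944 × 10⁻³ = 564.3 kN.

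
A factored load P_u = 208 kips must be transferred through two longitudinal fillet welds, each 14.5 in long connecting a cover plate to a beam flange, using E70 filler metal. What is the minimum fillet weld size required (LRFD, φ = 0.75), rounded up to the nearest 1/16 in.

E70XX → F_EXX = 70 ksi.
Total weld length L = 29 in.
Required throat t_e = P_u / (φ × 0.6 F_EXX × L) = 208 / (0.75 × 0.6 × 70 × 29) = 0.2277 in.
Required leg w = t_e / 0.707 = 0.3221 in → use 3/8 in.

w = 3/8 in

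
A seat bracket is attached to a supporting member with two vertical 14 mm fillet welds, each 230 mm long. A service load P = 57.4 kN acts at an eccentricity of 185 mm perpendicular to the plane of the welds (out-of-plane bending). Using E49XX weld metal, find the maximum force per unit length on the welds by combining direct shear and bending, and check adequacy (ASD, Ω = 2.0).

f_max ≈ 615 N/mm; adequate

E49XX → F_EXX = 490 MPa.
L_w = 2 × 230 = 460 mm; section modulus (unit throat) S = 2 × L²/6 = 17630 mm².
Direct shear f_v = P/L_w = 57.4×10³/460 = 124.8 N/mm.
Moment M = P × e = 57.4×10³ × 185 = 10619000 N·mm; bending f_b = M/S = 602.2 N/mm.
f_max = √(f_v² + f_b²) = √(124.8² + 602.2²) = 615 N/mm.
r_n/Ω = (1/2.0) × 0.6 × 490 × (0.707 × 14) = 1455 N/mm → adequate.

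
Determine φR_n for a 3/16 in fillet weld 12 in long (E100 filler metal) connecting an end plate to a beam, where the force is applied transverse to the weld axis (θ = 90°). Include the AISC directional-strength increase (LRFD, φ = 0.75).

φR_n ≈ 107 kip

E100XX → F_EXX = 100 ksi.
t_e = 0.707 × 0.1875 = 0.1326 in; A_we = 0.1326 × 12 = 1.591 in².
Directional factor: 1.0 + 0.5 sin^1.5(90°) = 1.5.
F_nw = 0.6 × 100 × 1.5 = 90 ksi.
φR_n = 0.75 × 90 × 1.591 = 107.4 kip.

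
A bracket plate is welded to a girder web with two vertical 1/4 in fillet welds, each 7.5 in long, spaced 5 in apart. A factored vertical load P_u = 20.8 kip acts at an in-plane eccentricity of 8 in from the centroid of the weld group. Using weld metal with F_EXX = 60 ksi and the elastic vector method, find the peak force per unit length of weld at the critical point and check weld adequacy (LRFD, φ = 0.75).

Total weld length L_w = 15 in. Treat welds as unit-width lines.
Polar moment about centroid: J = 2[d³/12 + d(b/2)²] = 2[7.5³/12 + 7.5×2.5²] = 164.1 in³.
Direct shear f_v = P/L_w = 20.8 / 15 = 1.387 kip/in (vertical).
Torsion M = P·e = 20.8 × 8 = 166.4 kip·in.
Critical point at (x, y) = (2.5, 3.75) from centroid. f_tx = M·y/J = 3.803 kip/in; f_ty = M·x/J = 2.536 kip/in.
Resultant f_max = √[f_tx² + (f_v + f_ty)²] = √[3.803² + (1.387 + 2.536)²] = 5.464 kip/in.
Capacity per unit length: φr_n = 0.75 × 0.6 × 60 × (0.707 × 0.25) = 4.772 kip/in.
5.464 > 4.772 → NOT adequate.

f_max ≈ 5.46 kip/in; NOT adequate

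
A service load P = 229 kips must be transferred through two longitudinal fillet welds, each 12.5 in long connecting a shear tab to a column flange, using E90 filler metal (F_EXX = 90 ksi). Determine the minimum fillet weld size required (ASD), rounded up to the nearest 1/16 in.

Total weld length L = 25 in.
Required throat t_e = P × Ω / (0.6 F_EXX × L) = 229 × 2.0 / (0.6 × 90 × 25) = 0.3393 in.
Required leg w = t_e / 0.707 = 0.4799 in → use 1/2 in.

w = 1/2 in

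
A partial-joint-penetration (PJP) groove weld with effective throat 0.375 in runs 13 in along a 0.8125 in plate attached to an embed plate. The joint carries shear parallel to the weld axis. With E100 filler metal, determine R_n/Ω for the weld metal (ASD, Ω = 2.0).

E100XX → F_EXX = 100 ksi.
Effective throat (given) t_e = 0.375 in.
A_we = 0.375 × 13 = 4.875 in².
F_nw = 0.6 F_EXX = 60 ksi.
R_n/Ω = (60 × 4.875) / 2.0 = 146.2 kips.

R_n/Ω ≈ 146 kips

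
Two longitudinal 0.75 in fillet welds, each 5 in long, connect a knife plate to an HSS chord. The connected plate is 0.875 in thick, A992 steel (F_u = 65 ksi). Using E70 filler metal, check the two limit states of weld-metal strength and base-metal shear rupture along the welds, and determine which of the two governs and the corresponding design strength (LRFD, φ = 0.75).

E70XX → F_EXX = 70 ksi.
t_e = 0.707 × 0.75 = 0.5302 in; L = 10 in.
Weld metal: φR_n = 0.75 × 0.6 × 70 × 0.5302 × 10 = 167 kip.
Base metal (shear rupture): φR_n = 0.75 × 0.6 × 65 × 0.875 × 10 = 255.9 kip.
Governing: weld metal.

φR_n ≈ 167 kip (weld metal governs)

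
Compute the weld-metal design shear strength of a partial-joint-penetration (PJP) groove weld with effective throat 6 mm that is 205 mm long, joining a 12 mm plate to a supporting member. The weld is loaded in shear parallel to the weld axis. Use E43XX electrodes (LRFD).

φR_n ≈ 238 kN

E43XX → F_EXX = 430 MPa.
Effective throat (given) t_e = 6 mm.
A_we = 6 × 205 = 1230 mm².
F_nw = 0.6 F_EXX = 258 MPa.
φR_n = 0.75 × 258 × 1230 × 10⁻³ = 238 kN.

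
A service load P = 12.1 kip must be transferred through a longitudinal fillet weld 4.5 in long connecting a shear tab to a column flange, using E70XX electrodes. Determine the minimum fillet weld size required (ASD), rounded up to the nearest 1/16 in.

E70XX → F_EXX = 70 ksi.
Total weld length L = 4.5 in.
Required throat t_e = P × Ω / (0.6 F_EXX × L) = 12.1 × 2.0 / (0.6 × 70 × 4.5) = 0.128 in.
Required leg w = t_e / 0.707 = 0.1811 in → use 3/16 in.

w = 3/16 in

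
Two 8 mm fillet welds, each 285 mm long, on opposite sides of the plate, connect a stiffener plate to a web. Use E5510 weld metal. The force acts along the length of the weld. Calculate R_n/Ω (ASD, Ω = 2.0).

R_n/Ω ≈ 532 kN

E55XX → F_EXX = 550 MPa.
Effective throat t_e = 0.707 × 8 = 5.656 mm.
Total length L = 570 mm; A_we = 5.656 × 570 = 3224 mm².
F_nw = 0.6 F_EXX = 0.6 × 550 = 330 MPa.
R_n = 330 × 3224 × 10⁻³ = 1064 kN; R_n/Ω = 1064/2.0 = 531.9 kN.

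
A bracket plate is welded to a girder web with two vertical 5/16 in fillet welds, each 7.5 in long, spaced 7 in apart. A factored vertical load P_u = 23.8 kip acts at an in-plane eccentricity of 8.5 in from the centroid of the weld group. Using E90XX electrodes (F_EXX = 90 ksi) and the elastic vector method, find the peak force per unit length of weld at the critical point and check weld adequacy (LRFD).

Total weld length L_w = 15 in. Treat welds as unit-width lines.
Polar moment about centroid: J = 2[d³/12 + d(b/2)²] = 2[7.5³/12 + 7.5×3.5²] = 254.1 in³.
Direct shear f_v = P/L_w = 23.8 / 15 = 1.587 kip/in (vertical).
Torsion M = P·e = 23.8 × 8.5 = 202.3 kip·in.
Critical point at (x, y) = (3.5, 3.75) from centroid. f_tx = M·y/J = 2.986 kip/in; f_ty = M·x/J = 2.787 kip/in.
Resultant f_max = √[f_tx² + (f_v + f_ty)²] = √[2.986² + (1.587 + 2.787)²] = 5.296 kip/in.
Capacity per unit length: φr_n = 0.75 × 0.6 × 90 × (0.707 × 0.3125) = 8.948 kip/in.
5.296 ≤ 8.948 → adequate.

f_max ≈ 5.3 kip/in; adequate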